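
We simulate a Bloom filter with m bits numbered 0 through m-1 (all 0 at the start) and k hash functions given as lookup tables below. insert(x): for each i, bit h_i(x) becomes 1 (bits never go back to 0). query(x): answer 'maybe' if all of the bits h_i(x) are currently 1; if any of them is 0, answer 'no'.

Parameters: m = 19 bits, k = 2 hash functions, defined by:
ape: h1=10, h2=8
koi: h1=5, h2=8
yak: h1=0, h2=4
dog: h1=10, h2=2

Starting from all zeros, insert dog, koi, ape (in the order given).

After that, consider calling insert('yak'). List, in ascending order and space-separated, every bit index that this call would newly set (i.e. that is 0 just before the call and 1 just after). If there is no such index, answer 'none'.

Start: bits=0000000000000000000
After insert 'dog': sets bits 2 10 -> bits=0010000000100000000
After insert 'koi': sets bits 5 8 -> bits=0010010010100000000
After insert 'ape': sets bits 8 10 -> bits=0010010010100000000
insert 'yak' would touch bits 0 4; currently bit0=0, bit4=0
Bits that are 0 among those (would change 0->1): 0 4

Answer: 0 4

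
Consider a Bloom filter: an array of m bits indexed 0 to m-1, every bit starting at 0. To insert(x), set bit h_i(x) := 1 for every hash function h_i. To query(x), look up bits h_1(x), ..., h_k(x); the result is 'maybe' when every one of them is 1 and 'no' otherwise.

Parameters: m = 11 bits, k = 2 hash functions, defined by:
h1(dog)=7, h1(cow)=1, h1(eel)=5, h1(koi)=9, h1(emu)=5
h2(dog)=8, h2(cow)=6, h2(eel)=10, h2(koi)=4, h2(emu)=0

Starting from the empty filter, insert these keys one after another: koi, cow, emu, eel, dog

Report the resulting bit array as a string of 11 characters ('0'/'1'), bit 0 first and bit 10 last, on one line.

Start: bits=00000000000
After insert 'koi': sets bits 4 9 -> bits=00001000010
After insert 'cow': sets bits 1 6 -> bits=01001010010
After insert 'emu': sets bits 0 5 -> bits=11001110010
After insert 'eel': sets bits 5 10 -> bits=11001110011
After insert 'dog': sets bits 7 8 -> bits=11001111111

Answer: 11001111111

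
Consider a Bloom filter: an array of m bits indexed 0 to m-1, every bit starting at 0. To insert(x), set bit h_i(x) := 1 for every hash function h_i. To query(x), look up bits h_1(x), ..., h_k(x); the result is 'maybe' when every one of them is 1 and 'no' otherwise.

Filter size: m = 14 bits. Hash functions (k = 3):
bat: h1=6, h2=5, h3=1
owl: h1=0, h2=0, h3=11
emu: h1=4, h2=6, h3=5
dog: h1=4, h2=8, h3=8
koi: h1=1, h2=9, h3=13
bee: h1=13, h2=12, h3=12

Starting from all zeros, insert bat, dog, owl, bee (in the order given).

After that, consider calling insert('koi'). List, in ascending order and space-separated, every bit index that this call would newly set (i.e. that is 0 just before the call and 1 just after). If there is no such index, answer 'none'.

Start: bits=00000000000000
After insert 'bat': sets bits 1 5 6 -> bits=01000110000000
After insert 'dog': sets bits 4 8 -> bits=01001110100000
After insert 'owl': sets bits 0 11 -> bits=11001110100100
After insert 'bee': sets bits 12 13 -> bits=11001110100111
insert 'koi' would touch bits 1 9 13; currently bit1=1, bit9=0, bit13=1
Bits that are 0 among those (would change 0->1): 9

Answer: 9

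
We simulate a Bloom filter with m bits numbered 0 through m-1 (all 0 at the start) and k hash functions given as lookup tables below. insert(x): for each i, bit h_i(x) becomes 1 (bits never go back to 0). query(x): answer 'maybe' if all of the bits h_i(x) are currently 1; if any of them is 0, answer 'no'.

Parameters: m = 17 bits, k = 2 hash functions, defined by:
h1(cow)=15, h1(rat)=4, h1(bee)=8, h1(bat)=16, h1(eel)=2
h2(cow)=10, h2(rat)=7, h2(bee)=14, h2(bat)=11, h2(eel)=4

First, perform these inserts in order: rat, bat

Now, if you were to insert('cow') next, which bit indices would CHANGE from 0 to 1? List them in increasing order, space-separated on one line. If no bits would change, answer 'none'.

Start: bits=00000000000000000
After insert 'rat': sets bits 4 7 -> bits=00001001000000000
After insert 'bat': sets bits 11 16 -> bits=00001001000100001
insert 'cow' would touch bits 10 15; currently bit10=0, bit15=0
Bits that are 0 among those (would change 0->1): 10 15

Answer: 10 15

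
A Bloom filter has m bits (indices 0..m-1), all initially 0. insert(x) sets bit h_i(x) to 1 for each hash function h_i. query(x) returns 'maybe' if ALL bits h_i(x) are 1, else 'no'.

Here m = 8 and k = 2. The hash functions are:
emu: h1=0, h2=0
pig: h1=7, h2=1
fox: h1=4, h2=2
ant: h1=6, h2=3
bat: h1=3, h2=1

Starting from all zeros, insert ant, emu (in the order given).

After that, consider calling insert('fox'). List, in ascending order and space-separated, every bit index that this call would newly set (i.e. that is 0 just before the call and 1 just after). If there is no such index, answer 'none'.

Answer: 2 4

Derivation:
Start: bits=00000000
After insert 'ant': sets bits 3 6 -> bits=00010010
After insert 'emu': sets bits 0 -> bits=10010010
insert 'fox' would touch bits 2 4; currently bit2=0, bit4=0
Bits that are 0 among those (would change 0->1): 2 4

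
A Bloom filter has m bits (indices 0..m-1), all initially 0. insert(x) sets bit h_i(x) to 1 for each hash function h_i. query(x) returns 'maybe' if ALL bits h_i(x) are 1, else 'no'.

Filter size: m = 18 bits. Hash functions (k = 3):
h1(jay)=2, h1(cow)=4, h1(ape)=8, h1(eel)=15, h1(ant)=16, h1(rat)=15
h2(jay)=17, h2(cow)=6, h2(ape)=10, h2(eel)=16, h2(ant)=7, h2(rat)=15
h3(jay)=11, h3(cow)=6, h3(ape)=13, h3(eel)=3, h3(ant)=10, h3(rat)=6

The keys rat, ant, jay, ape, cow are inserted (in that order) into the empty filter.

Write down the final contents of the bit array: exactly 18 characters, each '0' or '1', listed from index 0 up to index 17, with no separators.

Answer: 001010111011010111

Derivation:
Start: bits=000000000000000000
After insert 'rat': sets bits 6 15 -> bits=000000100000000100
After insert 'ant': sets bits 7 10 16 -> bits=000000110010000110
After insert 'jay': sets bits 2 11 17 -> bits=001000110011000111
After insert 'ape': sets bits 8 10 13 -> bits=001000111011010111
After insert 'cow': sets bits 4 6 -> bits=001010111011010111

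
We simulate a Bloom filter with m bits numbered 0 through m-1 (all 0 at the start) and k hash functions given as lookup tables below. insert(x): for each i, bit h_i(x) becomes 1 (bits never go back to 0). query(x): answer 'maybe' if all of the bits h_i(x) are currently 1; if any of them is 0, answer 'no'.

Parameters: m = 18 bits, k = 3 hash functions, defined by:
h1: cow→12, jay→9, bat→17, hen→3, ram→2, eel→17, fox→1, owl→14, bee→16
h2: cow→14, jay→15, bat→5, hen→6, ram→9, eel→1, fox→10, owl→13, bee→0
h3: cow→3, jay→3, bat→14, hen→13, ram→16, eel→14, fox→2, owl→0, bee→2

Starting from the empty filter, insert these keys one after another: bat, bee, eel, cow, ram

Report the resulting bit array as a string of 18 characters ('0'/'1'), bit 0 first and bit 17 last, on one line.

Start: bits=000000000000000000
After insert 'bat': sets bits 5 14 17 -> bits=000001000000001001
After insert 'bee': sets bits 0 2 16 -> bits=101001000000001011
After insert 'eel': sets bits 1 14 17 -> bits=111001000000001011
After insert 'cow': sets bits 3 12 14 -> bits=111101000000101011
After insert 'ram': sets bits 2 9 16 -> bits=111101000100101011

Answer: 111101000100101011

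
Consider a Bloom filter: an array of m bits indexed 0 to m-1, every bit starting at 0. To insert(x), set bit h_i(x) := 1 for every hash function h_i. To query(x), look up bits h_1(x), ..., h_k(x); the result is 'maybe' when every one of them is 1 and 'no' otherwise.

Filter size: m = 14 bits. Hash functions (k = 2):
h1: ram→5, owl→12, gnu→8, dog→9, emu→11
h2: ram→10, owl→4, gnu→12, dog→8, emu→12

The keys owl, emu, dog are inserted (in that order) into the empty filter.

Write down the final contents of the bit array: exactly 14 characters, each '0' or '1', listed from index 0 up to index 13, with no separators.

Start: bits=00000000000000
After insert 'owl': sets bits 4 12 -> bits=00001000000010
After insert 'emu': sets bits 11 12 -> bits=00001000000110
After insert 'dog': sets bits 8 9 -> bits=00001000110110

Answer: 00001000110110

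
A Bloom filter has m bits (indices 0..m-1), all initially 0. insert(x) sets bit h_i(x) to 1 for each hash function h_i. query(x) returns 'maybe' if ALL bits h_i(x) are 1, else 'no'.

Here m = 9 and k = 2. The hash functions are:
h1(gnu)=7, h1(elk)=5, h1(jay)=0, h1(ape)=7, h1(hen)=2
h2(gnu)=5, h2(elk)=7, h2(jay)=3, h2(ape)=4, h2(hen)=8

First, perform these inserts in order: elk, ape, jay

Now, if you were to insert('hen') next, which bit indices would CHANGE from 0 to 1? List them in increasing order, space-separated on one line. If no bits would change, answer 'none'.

Answer: 2 8

Derivation:
Start: bits=000000000
After insert 'elk': sets bits 5 7 -> bits=000001010
After insert 'ape': sets bits 4 7 -> bits=000011010
After insert 'jay': sets bits 0 3 -> bits=100111010
insert 'hen' would touch bits 2 8; currently bit2=0, bit8=0
Bits that are 0 among those (would change 0->1): 2 8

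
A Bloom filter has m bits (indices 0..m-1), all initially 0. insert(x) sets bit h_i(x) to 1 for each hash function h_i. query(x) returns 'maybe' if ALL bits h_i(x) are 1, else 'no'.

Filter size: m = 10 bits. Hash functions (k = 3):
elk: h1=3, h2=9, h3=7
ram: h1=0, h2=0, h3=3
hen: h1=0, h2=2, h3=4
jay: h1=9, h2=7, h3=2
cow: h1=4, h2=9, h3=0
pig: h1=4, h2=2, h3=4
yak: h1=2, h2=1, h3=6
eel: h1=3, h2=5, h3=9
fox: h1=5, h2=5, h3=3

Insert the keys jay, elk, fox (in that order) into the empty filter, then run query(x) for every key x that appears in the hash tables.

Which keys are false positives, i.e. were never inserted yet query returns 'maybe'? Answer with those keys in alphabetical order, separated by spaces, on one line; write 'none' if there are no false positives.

Answer: eel

Derivation:
Start: bits=0000000000
After insert 'jay': sets bits 2 7 9 -> bits=0010000101
After insert 'elk': sets bits 3 7 9 -> bits=0011000101
After insert 'fox': sets bits 3 5 -> bits=0011010101
Not inserted: cow eel hen pig ram yak — query each against bits=0011010101:
query cow: checks bit0=0, bit4=0, bit9=1 (has a 0) -> no => not a false positive
query eel: checks bit3=1, bit5=1, bit9=1 (all 1) -> maybe => FALSE POSITIVE
query hen: checks bit0=0, bit2=1, bit4=0 (has a 0) -> no => not a false positive
query pig: checks bit2=1, bit4=0 (has a 0) -> no => not a false positive
query ram: checks bit0=0, bit3=1 (has a 0) -> no => not a false positive
query yak: checks bit1=0, bit2=1, bit6=0 (has a 0) -> no => not a false positive
False positives (alphabetical): eel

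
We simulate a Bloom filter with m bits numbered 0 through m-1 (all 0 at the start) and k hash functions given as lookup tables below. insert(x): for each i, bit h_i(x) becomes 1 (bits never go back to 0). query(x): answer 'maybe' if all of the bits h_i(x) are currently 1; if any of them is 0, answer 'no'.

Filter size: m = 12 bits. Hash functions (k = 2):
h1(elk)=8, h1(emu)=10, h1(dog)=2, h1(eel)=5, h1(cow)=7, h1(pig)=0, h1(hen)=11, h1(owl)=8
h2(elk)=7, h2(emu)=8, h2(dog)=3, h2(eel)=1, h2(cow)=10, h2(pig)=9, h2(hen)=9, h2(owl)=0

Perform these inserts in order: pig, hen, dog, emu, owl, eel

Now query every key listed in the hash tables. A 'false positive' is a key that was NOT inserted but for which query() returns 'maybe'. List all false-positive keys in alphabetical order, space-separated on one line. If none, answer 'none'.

Answer: none

Derivation:
Start: bits=000000000000
After insert 'pig': sets bits 0 9 -> bits=100000000100
After insert 'hen': sets bits 9 11 -> bits=100000000101
After insert 'dog': sets bits 2 3 -> bits=101100000101
After insert 'emu': sets bits 8 10 -> bits=101100001111
After insert 'owl': sets bits 0 8 -> bits=101100001111
After insert 'eel': sets bits 1 5 -> bits=111101001111
Not inserted: cow elk — query each against bits=111101001111:
query cow: checks bit7=0, bit10=1 (has a 0) -> no => not a false positive
query elk: checks bit7=0, bit8=1 (has a 0) -> no => not a false positive
False positives (alphabetical): none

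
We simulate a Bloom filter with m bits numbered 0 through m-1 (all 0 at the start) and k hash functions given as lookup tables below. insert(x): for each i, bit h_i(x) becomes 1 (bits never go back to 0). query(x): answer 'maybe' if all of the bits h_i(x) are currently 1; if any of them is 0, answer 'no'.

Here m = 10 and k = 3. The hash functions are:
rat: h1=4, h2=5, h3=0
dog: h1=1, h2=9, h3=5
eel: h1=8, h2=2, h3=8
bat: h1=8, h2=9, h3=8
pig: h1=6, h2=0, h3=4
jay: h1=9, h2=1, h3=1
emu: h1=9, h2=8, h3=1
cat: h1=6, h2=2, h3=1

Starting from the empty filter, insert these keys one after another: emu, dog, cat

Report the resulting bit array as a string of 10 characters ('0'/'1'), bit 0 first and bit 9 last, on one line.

Answer: 0110011011

Derivation:
Start: bits=0000000000
After insert 'emu': sets bits 1 8 9 -> bits=0100000011
After insert 'dog': sets bits 1 5 9 -> bits=0100010011
After insert 'cat': sets bits 1 2 6 -> bits=0110011011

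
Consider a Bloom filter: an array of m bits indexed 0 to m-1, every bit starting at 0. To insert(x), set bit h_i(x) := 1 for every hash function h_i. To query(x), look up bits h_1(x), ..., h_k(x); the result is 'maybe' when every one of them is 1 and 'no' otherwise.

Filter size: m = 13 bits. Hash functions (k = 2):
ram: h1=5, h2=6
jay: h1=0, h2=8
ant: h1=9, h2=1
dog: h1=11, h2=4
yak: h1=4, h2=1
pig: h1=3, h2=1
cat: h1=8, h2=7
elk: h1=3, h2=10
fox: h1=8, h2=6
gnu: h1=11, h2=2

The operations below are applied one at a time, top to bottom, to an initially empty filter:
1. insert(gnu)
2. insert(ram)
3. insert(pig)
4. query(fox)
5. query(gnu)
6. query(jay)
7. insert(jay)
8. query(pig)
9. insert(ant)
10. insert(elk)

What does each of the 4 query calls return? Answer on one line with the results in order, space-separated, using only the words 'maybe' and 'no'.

Start: bits=0000000000000
Op 1: insert gnu -> sets bits 2 11 -> bits=0010000000010
Op 2: insert ram -> sets bits 5 6 -> bits=0010011000010
Op 3: insert pig -> sets bits 1 3 -> bits=0111011000010
Op 4: query fox -> checks bit6=1, bit8=0 (has a 0) -> no
Op 5: query gnu -> checks bit2=1, bit11=1 (all 1) -> maybe
Op 6: query jay -> checks bit0=0, bit8=0 (has a 0) -> no
Op 7: insert jay -> sets bits 0 8 -> bits=1111011010010
Op 8: query pig -> checks bit1=1, bit3=1 (all 1) -> maybe
Op 9: insert ant -> sets bits 1 9 -> bits=1111011011010
Op 10: insert elk -> sets bits 3 10 -> bits=1111011011110
Query results in order: no maybe no maybe

Answer: no maybe no maybe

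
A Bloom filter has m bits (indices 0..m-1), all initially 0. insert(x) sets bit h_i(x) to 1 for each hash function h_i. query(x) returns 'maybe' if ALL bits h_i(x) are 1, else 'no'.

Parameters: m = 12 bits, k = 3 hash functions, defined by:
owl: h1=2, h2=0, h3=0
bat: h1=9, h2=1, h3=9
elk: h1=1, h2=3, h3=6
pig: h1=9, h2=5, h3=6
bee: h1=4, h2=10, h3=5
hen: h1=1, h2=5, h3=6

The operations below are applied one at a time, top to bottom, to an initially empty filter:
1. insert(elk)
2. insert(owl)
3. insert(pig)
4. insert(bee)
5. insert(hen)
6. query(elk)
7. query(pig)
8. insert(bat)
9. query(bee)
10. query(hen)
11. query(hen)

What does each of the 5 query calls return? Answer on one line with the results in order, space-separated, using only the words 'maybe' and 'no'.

Answer: maybe maybe maybe maybe maybe

Derivation:
Start: bits=000000000000
Op 1: insert elk -> sets bits 1 3 6 -> bits=010100100000
Op 2: insert owl -> sets bits 0 2 -> bits=111100100000
Op 3: insert pig -> sets bits 5 6 9 -> bits=111101100100
Op 4: insert bee -> sets bits 4 5 10 -> bits=111111100110
Op 5: insert hen -> sets bits 1 5 6 -> bits=111111100110
Op 6: query elk -> checks bit1=1, bit3=1, bit6=1 (all 1) -> maybe
Op 7: query pig -> checks bit5=1, bit6=1, bit9=1 (all 1) -> maybe
Op 8: insert bat -> sets bits 1 9 -> bits=111111100110
Op 9: query bee -> checks bit4=1, bit5=1, bit10=1 (all 1) -> maybe
Op 10: query hen -> checks bit1=1, bit5=1, bit6=1 (all 1) -> maybe
Op 11: query hen -> checks bit1=1, bit5=1, bit6=1 (all 1) -> maybe
Query results in order: maybe maybe maybe maybe maybe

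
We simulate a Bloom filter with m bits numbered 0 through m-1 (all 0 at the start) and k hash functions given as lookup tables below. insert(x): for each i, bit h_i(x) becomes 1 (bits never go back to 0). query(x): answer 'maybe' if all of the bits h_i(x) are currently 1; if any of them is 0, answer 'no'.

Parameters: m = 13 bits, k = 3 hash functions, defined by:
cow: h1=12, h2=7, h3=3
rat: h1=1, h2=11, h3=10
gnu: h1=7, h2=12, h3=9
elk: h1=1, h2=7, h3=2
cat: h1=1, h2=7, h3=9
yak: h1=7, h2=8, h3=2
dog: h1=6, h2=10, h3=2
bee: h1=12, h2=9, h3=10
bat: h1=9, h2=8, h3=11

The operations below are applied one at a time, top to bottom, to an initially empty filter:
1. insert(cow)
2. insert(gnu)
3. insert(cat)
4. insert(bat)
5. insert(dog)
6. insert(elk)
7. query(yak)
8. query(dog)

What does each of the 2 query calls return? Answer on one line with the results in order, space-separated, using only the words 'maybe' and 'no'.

Start: bits=0000000000000
Op 1: insert cow -> sets bits 3 7 12 -> bits=0001000100001
Op 2: insert gnu -> sets bits 7 9 12 -> bits=0001000101001
Op 3: insert cat -> sets bits 1 7 9 -> bits=0101000101001
Op 4: insert bat -> sets bits 8 9 11 -> bits=0101000111011
Op 5: insert dog -> sets bits 2 6 10 -> bits=0111001111111
Op 6: insert elk -> sets bits 1 2 7 -> bits=0111001111111
Op 7: query yak -> checks bit2=1, bit7=1, bit8=1 (all 1) -> maybe
Op 8: query dog -> checks bit2=1, bit6=1, bit10=1 (all 1) -> maybe
Query results in order: maybe maybe

Answer: maybe maybe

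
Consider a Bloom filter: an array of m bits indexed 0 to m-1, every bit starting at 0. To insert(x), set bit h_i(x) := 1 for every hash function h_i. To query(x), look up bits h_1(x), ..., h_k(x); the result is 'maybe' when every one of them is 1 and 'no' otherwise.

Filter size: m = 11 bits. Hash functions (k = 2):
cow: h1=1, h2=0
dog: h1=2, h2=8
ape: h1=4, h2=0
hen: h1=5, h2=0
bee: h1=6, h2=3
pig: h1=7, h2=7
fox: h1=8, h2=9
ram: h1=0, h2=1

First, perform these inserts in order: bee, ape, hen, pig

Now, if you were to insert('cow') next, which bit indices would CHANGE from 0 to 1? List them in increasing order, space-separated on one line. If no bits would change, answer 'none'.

Answer: 1

Derivation:
Start: bits=00000000000
After insert 'bee': sets bits 3 6 -> bits=00010010000
After insert 'ape': sets bits 0 4 -> bits=10011010000
After insert 'hen': sets bits 0 5 -> bits=10011110000
After insert 'pig': sets bits 7 -> bits=10011111000
insert 'cow' would touch bits 0 1; currently bit0=1, bit1=0
Bits that are 0 among those (would change 0->1): 1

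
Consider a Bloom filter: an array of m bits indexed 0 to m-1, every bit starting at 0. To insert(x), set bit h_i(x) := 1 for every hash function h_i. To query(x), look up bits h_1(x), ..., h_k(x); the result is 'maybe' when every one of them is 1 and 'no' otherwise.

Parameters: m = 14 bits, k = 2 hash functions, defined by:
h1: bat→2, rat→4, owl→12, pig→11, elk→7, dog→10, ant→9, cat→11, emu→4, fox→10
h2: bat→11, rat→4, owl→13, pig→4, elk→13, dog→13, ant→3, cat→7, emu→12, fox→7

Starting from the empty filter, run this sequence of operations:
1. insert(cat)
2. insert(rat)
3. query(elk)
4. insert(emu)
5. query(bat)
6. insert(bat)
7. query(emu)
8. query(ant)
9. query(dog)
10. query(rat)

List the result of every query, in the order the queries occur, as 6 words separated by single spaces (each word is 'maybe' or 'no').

Start: bits=00000000000000
Op 1: insert cat -> sets bits 7 11 -> bits=00000001000100
Op 2: insert rat -> sets bits 4 -> bits=00001001000100
Op 3: query elk -> checks bit7=1, bit13=0 (has a 0) -> no
Op 4: insert emu -> sets bits 4 12 -> bits=00001001000110
Op 5: query bat -> checks bit2=0, bit11=1 (has a 0) -> no
Op 6: insert bat -> sets bits 2 11 -> bits=00101001000110
Op 7: query emu -> checks bit4=1, bit12=1 (all 1) -> maybe
Op 8: query ant -> checks bit3=0, bit9=0 (has a 0) -> no
Op 9: query dog -> checks bit10=0, bit13=0 (has a 0) -> no
Op 10: query rat -> checks bit4=1 (all 1) -> maybe
Query results in order: no no maybe no no maybe

Answer: no no maybe no no maybe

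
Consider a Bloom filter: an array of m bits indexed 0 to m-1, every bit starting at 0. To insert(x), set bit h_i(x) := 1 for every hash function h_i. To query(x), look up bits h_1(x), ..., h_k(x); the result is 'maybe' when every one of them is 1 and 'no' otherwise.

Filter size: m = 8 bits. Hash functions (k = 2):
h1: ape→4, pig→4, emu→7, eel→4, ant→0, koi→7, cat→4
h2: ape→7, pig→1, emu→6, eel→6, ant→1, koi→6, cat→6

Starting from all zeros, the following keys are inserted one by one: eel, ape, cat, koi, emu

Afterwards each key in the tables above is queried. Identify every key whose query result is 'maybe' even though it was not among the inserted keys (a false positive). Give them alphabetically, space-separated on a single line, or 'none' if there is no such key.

Start: bits=00000000
After insert 'eel': sets bits 4 6 -> bits=00001010
After insert 'ape': sets bits 4 7 -> bits=00001011
After insert 'cat': sets bits 4 6 -> bits=00001011
After insert 'koi': sets bits 6 7 -> bits=00001011
After insert 'emu': sets bits 6 7 -> bits=00001011
Not inserted: ant pig — query each against bits=00001011:
query ant: checks bit0=0, bit1=0 (has a 0) -> no => not a false positive
query pig: checks bit1=0, bit4=1 (has a 0) -> no => not a false positive
False positives (alphabetical): none

Answer: none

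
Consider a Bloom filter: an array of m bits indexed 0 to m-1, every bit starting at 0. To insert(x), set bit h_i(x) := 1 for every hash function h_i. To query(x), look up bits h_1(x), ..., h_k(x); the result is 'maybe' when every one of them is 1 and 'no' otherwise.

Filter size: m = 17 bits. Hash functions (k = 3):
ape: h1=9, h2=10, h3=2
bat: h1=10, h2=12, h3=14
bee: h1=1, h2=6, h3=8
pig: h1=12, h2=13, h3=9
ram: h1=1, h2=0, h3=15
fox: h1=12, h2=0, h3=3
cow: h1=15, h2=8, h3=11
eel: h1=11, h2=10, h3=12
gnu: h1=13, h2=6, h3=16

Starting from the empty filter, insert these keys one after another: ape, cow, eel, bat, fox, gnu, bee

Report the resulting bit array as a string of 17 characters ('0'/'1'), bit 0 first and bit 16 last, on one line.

Start: bits=00000000000000000
After insert 'ape': sets bits 2 9 10 -> bits=00100000011000000
After insert 'cow': sets bits 8 11 15 -> bits=00100000111100010
After insert 'eel': sets bits 10 11 12 -> bits=00100000111110010
After insert 'bat': sets bits 10 12 14 -> bits=00100000111110110
After insert 'fox': sets bits 0 3 12 -> bits=10110000111110110
After insert 'gnu': sets bits 6 13 16 -> bits=10110010111111111
After insert 'bee': sets bits 1 6 8 -> bits=11110010111111111

Answer: 11110010111111111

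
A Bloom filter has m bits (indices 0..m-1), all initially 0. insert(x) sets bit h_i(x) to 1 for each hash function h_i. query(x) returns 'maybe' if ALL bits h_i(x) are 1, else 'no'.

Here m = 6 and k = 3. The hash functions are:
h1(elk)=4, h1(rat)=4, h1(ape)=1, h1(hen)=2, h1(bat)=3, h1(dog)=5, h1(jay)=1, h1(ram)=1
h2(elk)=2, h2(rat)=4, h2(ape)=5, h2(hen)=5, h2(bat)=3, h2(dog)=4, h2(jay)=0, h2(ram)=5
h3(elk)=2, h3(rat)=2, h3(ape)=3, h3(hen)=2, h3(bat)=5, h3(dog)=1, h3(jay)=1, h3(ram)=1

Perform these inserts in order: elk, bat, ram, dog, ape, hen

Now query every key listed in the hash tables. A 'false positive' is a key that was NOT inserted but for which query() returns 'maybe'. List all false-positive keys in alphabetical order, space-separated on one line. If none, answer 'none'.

Start: bits=000000
After insert 'elk': sets bits 2 4 -> bits=001010
After insert 'bat': sets bits 3 5 -> bits=001111
After insert 'ram': sets bits 1 5 -> bits=011111
After insert 'dog': sets bits 1 4 5 -> bits=011111
After insert 'ape': sets bits 1 3 5 -> bits=011111
After insert 'hen': sets bits 2 5 -> bits=011111
Not inserted: jay rat — query each against bits=011111:
query jay: checks bit0=0, bit1=1 (has a 0) -> no => not a false positive
query rat: checks bit2=1, bit4=1 (all 1) -> maybe => FALSE POSITIVE
False positives (alphabetical): rat

Answer: rat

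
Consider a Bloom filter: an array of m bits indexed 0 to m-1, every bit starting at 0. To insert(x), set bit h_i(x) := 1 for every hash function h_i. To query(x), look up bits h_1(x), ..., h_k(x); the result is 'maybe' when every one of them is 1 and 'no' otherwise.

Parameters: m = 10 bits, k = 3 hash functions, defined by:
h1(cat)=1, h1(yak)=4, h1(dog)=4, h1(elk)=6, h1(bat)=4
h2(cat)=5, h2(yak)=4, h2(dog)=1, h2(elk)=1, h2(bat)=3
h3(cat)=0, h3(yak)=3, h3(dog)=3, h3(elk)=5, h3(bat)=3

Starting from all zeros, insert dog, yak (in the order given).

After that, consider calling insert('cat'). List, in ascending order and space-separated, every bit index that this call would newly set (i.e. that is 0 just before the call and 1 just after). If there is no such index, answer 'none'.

Answer: 0 5

Derivation:
Start: bits=0000000000
After insert 'dog': sets bits 1 3 4 -> bits=0101100000
After insert 'yak': sets bits 3 4 -> bits=0101100000
insert 'cat' would touch bits 0 1 5; currently bit0=0, bit1=1, bit5=0
Bits that are 0 among those (would change 0->1): 0 5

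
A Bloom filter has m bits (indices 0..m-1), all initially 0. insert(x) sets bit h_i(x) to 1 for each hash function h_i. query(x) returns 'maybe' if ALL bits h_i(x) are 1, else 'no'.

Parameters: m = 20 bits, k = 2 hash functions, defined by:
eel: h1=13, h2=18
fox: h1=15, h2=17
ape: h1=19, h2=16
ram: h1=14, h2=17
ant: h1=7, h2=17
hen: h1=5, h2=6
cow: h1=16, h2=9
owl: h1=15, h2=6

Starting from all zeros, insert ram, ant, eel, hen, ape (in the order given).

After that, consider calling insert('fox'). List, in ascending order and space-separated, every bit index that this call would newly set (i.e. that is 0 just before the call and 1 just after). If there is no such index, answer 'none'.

Start: bits=00000000000000000000
After insert 'ram': sets bits 14 17 -> bits=00000000000000100100
After insert 'ant': sets bits 7 17 -> bits=00000001000000100100
After insert 'eel': sets bits 13 18 -> bits=00000001000001100110
After insert 'hen': sets bits 5 6 -> bits=00000111000001100110
After insert 'ape': sets bits 16 19 -> bits=00000111000001101111
insert 'fox' would touch bits 15 17; currently bit15=0, bit17=1
Bits that are 0 among those (would change 0->1): 15

Answer: 15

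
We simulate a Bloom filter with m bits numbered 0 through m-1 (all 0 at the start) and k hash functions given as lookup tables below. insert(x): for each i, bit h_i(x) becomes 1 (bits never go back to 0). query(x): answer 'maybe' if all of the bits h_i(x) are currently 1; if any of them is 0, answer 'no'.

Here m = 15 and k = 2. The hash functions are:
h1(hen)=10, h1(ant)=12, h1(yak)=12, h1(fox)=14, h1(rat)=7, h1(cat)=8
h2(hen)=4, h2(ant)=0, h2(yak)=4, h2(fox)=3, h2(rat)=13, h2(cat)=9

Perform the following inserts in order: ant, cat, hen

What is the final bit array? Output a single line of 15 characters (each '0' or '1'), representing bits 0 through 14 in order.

Answer: 100010001110100

Derivation:
Start: bits=000000000000000
After insert 'ant': sets bits 0 12 -> bits=100000000000100
After insert 'cat': sets bits 8 9 -> bits=100000001100100
After insert 'hen': sets bits 4 10 -> bits=100010001110100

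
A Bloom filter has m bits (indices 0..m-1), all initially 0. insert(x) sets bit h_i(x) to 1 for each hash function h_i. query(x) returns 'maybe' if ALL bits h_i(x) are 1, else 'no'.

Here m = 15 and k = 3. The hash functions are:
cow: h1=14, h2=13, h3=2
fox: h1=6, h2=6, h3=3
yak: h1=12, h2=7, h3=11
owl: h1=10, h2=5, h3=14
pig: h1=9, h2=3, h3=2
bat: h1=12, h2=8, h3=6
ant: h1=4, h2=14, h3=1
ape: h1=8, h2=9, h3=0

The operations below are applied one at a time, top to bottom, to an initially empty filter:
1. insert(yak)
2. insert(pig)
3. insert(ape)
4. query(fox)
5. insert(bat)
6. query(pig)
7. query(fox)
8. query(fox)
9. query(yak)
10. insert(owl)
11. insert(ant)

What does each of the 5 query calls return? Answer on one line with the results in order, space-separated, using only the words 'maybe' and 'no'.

Answer: no maybe maybe maybe maybe

Derivation:
Start: bits=000000000000000
Op 1: insert yak -> sets bits 7 11 12 -> bits=000000010001100
Op 2: insert pig -> sets bits 2 3 9 -> bits=001100010101100
Op 3: insert ape -> sets bits 0 8 9 -> bits=101100011101100
Op 4: query fox -> checks bit3=1, bit6=0 (has a 0) -> no
Op 5: insert bat -> sets bits 6 8 12 -> bits=101100111101100
Op 6: query pig -> checks bit2=1, bit3=1, bit9=1 (all 1) -> maybe
Op 7: query fox -> checks bit3=1, bit6=1 (all 1) -> maybe
Op 8: query fox -> checks bit3=1, bit6=1 (all 1) -> maybe
Op 9: query yak -> checks bit7=1, bit11=1, bit12=1 (all 1) -> maybe
Op 10: insert owl -> sets bits 5 10 14 -> bits=101101111111101
Op 11: insert ant -> sets bits 1 4 14 -> bits=111111111111101
Query results in order: no maybe maybe maybe maybe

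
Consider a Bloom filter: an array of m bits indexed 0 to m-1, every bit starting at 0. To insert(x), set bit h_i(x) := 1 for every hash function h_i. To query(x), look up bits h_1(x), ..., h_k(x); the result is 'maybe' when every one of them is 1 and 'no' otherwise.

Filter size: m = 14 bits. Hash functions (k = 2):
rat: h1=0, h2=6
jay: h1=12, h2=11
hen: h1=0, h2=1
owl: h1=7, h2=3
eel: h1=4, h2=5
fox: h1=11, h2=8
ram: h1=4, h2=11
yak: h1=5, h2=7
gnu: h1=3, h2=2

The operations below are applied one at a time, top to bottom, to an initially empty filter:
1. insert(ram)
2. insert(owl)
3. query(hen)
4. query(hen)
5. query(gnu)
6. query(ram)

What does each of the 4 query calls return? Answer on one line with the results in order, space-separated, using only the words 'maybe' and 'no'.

Start: bits=00000000000000
Op 1: insert ram -> sets bits 4 11 -> bits=00001000000100
Op 2: insert owl -> sets bits 3 7 -> bits=00011001000100
Op 3: query hen -> checks bit0=0, bit1=0 (has a 0) -> no
Op 4: query hen -> checks bit0=0, bit1=0 (has a 0) -> no
Op 5: query gnu -> checks bit2=0, bit3=1 (has a 0) -> no
Op 6: query ram -> checks bit4=1, bit11=1 (all 1) -> maybe
Query results in order: no no no maybe

Answer: no no no maybe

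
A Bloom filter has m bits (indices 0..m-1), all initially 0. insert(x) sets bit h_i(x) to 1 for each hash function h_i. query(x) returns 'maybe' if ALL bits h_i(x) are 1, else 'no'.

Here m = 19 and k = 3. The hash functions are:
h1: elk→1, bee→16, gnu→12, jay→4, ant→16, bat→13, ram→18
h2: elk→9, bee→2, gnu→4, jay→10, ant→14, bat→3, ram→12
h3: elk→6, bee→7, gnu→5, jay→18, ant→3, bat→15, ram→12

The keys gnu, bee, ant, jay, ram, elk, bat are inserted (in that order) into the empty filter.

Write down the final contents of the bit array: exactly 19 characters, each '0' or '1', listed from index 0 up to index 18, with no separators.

Start: bits=0000000000000000000
After insert 'gnu': sets bits 4 5 12 -> bits=0000110000001000000
After insert 'bee': sets bits 2 7 16 -> bits=0010110100001000100
After insert 'ant': sets bits 3 14 16 -> bits=0011110100001010100
After insert 'jay': sets bits 4 10 18 -> bits=0011110100101010101
After insert 'ram': sets bits 12 18 -> bits=0011110100101010101
After insert 'elk': sets bits 1 6 9 -> bits=0111111101101010101
After insert 'bat': sets bits 3 13 15 -> bits=0111111101101111101

Answer: 0111111101101111101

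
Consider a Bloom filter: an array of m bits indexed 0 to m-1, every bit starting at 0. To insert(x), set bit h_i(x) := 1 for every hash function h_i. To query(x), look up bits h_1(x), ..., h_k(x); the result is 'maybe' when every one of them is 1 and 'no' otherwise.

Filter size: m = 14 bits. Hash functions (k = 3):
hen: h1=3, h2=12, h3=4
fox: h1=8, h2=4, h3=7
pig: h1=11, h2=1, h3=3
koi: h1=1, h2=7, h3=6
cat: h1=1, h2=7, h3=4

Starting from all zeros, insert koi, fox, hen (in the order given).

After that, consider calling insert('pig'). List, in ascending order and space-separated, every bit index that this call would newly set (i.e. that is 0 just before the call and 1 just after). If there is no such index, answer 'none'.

Answer: 11

Derivation:
Start: bits=00000000000000
After insert 'koi': sets bits 1 6 7 -> bits=01000011000000
After insert 'fox': sets bits 4 7 8 -> bits=01001011100000
After insert 'hen': sets bits 3 4 12 -> bits=01011011100010
insert 'pig' would touch bits 1 3 11; currently bit1=1, bit3=1, bit11=0
Bits that are 0 among those (would change 0->1): 11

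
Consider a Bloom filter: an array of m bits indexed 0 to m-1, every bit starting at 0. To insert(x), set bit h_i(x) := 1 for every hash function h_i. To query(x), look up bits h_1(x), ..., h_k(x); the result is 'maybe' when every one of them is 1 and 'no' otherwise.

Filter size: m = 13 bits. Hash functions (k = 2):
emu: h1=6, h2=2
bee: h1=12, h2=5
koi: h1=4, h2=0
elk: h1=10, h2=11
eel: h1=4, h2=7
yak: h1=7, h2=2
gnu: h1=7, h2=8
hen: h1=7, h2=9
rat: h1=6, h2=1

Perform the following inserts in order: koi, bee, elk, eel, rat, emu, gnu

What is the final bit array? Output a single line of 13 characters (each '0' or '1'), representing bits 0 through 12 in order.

Answer: 1110111110111

Derivation:
Start: bits=0000000000000
After insert 'koi': sets bits 0 4 -> bits=1000100000000
After insert 'bee': sets bits 5 12 -> bits=1000110000001
After insert 'elk': sets bits 10 11 -> bits=1000110000111
After insert 'eel': sets bits 4 7 -> bits=1000110100111
After insert 'rat': sets bits 1 6 -> bits=1100111100111
After insert 'emu': sets bits 2 6 -> bits=1110111100111
After insert 'gnu': sets bits 7 8 -> bits=1110111110111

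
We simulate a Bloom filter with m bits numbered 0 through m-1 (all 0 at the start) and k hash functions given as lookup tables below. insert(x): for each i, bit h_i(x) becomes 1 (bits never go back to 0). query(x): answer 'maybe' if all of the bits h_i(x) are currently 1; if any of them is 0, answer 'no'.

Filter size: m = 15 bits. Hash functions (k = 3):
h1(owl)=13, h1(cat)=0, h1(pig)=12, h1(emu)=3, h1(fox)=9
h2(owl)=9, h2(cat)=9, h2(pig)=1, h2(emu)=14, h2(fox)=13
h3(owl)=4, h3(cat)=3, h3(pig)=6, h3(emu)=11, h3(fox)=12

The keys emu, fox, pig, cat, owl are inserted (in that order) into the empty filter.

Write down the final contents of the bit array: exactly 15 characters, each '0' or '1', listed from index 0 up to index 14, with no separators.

Answer: 110110100101111

Derivation:
Start: bits=000000000000000
After insert 'emu': sets bits 3 11 14 -> bits=000100000001001
After insert 'fox': sets bits 9 12 13 -> bits=000100000101111
After insert 'pig': sets bits 1 6 12 -> bits=010100100101111
After insert 'cat': sets bits 0 3 9 -> bits=110100100101111
After insert 'owl': sets bits 4 9 13 -> bits=110110100101111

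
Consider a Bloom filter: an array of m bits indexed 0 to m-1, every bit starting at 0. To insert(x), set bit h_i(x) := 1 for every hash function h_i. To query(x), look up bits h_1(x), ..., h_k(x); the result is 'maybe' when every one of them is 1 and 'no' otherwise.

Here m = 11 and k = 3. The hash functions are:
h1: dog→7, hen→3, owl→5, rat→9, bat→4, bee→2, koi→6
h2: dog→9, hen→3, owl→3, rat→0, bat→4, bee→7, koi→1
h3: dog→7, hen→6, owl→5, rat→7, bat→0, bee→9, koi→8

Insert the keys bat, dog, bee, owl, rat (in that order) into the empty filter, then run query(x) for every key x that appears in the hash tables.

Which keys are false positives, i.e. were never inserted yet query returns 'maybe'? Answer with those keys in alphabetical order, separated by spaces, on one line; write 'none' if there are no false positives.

Answer: none

Derivation:
Start: bits=00000000000
After insert 'bat': sets bits 0 4 -> bits=10001000000
After insert 'dog': sets bits 7 9 -> bits=10001001010
After insert 'bee': sets bits 2 7 9 -> bits=10101001010
After insert 'owl': sets bits 3 5 -> bits=10111101010
After insert 'rat': sets bits 0 7 9 -> bits=10111101010
Not inserted: hen koi — query each against bits=10111101010:
query hen: checks bit3=1, bit6=0 (has a 0) -> no => not a false positive
query koi: checks bit1=0, bit6=0, bit8=0 (has a 0) -> no => not a false positive
False positives (alphabetical): none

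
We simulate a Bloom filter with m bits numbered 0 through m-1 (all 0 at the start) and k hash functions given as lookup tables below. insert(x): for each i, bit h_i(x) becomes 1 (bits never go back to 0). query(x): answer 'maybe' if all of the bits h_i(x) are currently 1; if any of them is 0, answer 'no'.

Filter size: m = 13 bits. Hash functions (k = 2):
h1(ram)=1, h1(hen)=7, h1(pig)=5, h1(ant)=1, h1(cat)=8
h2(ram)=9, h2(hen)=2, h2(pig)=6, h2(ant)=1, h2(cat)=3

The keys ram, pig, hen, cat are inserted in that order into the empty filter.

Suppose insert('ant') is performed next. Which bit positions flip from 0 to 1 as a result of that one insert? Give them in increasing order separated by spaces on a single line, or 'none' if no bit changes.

Answer: none

Derivation:
Start: bits=0000000000000
After insert 'ram': sets bits 1 9 -> bits=0100000001000
After insert 'pig': sets bits 5 6 -> bits=0100011001000
After insert 'hen': sets bits 2 7 -> bits=0110011101000
After insert 'cat': sets bits 3 8 -> bits=0111011111000
insert 'ant' would touch bits 1; currently bit1=1
Bits that are 0 among those (would change 0->1): none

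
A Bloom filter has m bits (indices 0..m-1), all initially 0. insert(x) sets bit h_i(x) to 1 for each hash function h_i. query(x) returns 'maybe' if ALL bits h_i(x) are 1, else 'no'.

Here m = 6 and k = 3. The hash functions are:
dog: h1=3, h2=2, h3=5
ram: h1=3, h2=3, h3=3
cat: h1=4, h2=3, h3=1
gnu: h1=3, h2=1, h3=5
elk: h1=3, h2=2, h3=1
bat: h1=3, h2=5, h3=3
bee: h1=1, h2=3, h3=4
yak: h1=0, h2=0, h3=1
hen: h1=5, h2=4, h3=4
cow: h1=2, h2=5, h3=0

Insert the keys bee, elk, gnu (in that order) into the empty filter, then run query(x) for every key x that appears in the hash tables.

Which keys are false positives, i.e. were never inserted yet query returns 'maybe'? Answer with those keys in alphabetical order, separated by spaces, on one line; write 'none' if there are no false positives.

Start: bits=000000
After insert 'bee': sets bits 1 3 4 -> bits=010110
After insert 'elk': sets bits 1 2 3 -> bits=011110
After insert 'gnu': sets bits 1 3 5 -> bits=011111
Not inserted: bat cat cow dog hen ram yak — query each against bits=011111:
query bat: checks bit3=1, bit5=1 (all 1) -> maybe => FALSE POSITIVE
query cat: checks bit1=1, bit3=1, bit4=1 (all 1) -> maybe => FALSE POSITIVE
query cow: checks bit0=0, bit2=1, bit5=1 (has a 0) -> no => not a false positive
query dog: checks bit2=1, bit3=1, bit5=1 (all 1) -> maybe => FALSE POSITIVE
query hen: checks bit4=1, bit5=1 (all 1) -> maybe => FALSE POSITIVE
query ram: checks bit3=1 (all 1) -> maybe => FALSE POSITIVE
query yak: checks bit0=0, bit1=1 (has a 0) -> no => not a false positive
False positives (alphabetical): bat cat dog hen ram

Answer: bat cat dog hen ram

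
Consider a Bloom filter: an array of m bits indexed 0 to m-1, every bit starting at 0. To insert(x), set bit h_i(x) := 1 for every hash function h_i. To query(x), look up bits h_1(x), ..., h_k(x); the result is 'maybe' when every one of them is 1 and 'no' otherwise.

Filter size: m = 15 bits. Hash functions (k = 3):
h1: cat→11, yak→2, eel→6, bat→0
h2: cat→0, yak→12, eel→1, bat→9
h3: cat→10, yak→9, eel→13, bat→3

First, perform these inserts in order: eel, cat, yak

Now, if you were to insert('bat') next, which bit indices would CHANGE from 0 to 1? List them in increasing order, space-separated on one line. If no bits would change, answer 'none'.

Start: bits=000000000000000
After insert 'eel': sets bits 1 6 13 -> bits=010000100000010
After insert 'cat': sets bits 0 10 11 -> bits=110000100011010
After insert 'yak': sets bits 2 9 12 -> bits=111000100111110
insert 'bat' would touch bits 0 3 9; currently bit0=1, bit3=0, bit9=1
Bits that are 0 among those (would change 0->1): 3

Answer: 3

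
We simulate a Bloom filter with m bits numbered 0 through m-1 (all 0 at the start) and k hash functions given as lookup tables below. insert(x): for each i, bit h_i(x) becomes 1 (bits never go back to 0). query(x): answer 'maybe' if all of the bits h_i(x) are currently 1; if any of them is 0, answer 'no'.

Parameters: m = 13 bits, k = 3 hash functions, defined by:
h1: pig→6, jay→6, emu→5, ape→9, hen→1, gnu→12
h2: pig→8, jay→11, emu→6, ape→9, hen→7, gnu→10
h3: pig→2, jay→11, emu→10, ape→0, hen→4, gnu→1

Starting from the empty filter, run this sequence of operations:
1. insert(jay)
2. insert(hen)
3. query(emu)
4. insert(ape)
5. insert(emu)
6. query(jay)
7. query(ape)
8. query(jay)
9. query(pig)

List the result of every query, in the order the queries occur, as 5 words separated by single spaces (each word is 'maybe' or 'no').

Start: bits=0000000000000
Op 1: insert jay -> sets bits 6 11 -> bits=0000001000010
Op 2: insert hen -> sets bits 1 4 7 -> bits=0100101100010
Op 3: query emu -> checks bit5=0, bit6=1, bit10=0 (has a 0) -> no
Op 4: insert ape -> sets bits 0 9 -> bits=1100101101010
Op 5: insert emu -> sets bits 5 6 10 -> bits=1100111101110
Op 6: query jay -> checks bit6=1, bit11=1 (all 1) -> maybe
Op 7: query ape -> checks bit0=1, bit9=1 (all 1) -> maybe
Op 8: query jay -> checks bit6=1, bit11=1 (all 1) -> maybe
Op 9: query pig -> checks bit2=0, bit6=1, bit8=0 (has a 0) -> no
Query results in order: no maybe maybe maybe no

Answer: no maybe maybe maybe no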